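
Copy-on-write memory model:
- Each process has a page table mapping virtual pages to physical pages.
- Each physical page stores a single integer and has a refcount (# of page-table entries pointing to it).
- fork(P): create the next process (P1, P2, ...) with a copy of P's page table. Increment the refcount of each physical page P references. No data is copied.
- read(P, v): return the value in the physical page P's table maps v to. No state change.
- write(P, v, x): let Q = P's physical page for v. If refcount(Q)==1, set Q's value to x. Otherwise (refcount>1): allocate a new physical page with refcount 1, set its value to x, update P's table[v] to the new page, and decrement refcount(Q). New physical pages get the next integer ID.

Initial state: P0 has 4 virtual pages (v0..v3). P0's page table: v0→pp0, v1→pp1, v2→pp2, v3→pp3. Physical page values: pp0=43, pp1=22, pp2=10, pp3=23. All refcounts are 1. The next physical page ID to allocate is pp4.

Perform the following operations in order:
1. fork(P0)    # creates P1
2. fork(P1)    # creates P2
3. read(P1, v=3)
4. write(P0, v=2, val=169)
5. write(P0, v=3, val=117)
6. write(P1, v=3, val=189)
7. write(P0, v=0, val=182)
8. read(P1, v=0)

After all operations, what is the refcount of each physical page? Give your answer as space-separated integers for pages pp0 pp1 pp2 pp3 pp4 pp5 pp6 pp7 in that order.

Answer: 2 3 2 1 1 1 1 1

Derivation:
Op 1: fork(P0) -> P1. 4 ppages; refcounts: pp0:2 pp1:2 pp2:2 pp3:2
Op 2: fork(P1) -> P2. 4 ppages; refcounts: pp0:3 pp1:3 pp2:3 pp3:3
Op 3: read(P1, v3) -> 23. No state change.
Op 4: write(P0, v2, 169). refcount(pp2)=3>1 -> COPY to pp4. 5 ppages; refcounts: pp0:3 pp1:3 pp2:2 pp3:3 pp4:1
Op 5: write(P0, v3, 117). refcount(pp3)=3>1 -> COPY to pp5. 6 ppages; refcounts: pp0:3 pp1:3 pp2:2 pp3:2 pp4:1 pp5:1
Op 6: write(P1, v3, 189). refcount(pp3)=2>1 -> COPY to pp6. 7 ppages; refcounts: pp0:3 pp1:3 pp2:2 pp3:1 pp4:1 pp5:1 pp6:1
Op 7: write(P0, v0, 182). refcount(pp0)=3>1 -> COPY to pp7. 8 ppages; refcounts: pp0:2 pp1:3 pp2:2 pp3:1 pp4:1 pp5:1 pp6:1 pp7:1
Op 8: read(P1, v0) -> 43. No state change.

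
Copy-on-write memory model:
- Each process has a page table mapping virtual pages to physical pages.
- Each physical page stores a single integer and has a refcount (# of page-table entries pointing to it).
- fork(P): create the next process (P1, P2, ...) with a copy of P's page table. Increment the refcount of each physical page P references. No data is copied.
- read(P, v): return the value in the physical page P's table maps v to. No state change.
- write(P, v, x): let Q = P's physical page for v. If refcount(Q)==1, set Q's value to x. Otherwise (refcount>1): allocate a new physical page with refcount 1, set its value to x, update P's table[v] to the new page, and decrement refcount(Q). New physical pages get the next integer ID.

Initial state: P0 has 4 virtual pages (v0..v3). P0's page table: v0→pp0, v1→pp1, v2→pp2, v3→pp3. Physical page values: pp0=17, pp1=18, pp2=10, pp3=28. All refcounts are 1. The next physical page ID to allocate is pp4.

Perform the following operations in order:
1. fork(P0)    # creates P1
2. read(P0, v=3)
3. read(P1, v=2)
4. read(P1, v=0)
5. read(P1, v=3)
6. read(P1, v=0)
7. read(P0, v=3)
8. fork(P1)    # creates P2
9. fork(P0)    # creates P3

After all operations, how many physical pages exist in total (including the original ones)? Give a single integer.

Answer: 4

Derivation:
Op 1: fork(P0) -> P1. 4 ppages; refcounts: pp0:2 pp1:2 pp2:2 pp3:2
Op 2: read(P0, v3) -> 28. No state change.
Op 3: read(P1, v2) -> 10. No state change.
Op 4: read(P1, v0) -> 17. No state change.
Op 5: read(P1, v3) -> 28. No state change.
Op 6: read(P1, v0) -> 17. No state change.
Op 7: read(P0, v3) -> 28. No state change.
Op 8: fork(P1) -> P2. 4 ppages; refcounts: pp0:3 pp1:3 pp2:3 pp3:3
Op 9: fork(P0) -> P3. 4 ppages; refcounts: pp0:4 pp1:4 pp2:4 pp3:4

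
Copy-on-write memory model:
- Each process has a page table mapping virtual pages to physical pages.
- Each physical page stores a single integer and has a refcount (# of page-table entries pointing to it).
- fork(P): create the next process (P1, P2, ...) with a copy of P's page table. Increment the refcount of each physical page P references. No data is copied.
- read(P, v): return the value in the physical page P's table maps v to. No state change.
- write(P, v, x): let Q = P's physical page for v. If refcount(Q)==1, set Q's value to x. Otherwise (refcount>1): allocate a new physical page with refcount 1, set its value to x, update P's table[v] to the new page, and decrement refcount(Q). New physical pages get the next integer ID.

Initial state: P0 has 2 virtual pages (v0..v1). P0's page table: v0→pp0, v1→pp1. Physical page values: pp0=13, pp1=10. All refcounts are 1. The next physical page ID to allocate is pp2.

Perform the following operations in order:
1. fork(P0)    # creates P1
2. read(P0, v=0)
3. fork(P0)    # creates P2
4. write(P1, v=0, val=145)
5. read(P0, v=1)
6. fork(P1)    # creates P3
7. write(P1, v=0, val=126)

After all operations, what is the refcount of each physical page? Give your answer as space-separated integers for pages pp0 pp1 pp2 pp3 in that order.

Answer: 2 4 1 1

Derivation:
Op 1: fork(P0) -> P1. 2 ppages; refcounts: pp0:2 pp1:2
Op 2: read(P0, v0) -> 13. No state change.
Op 3: fork(P0) -> P2. 2 ppages; refcounts: pp0:3 pp1:3
Op 4: write(P1, v0, 145). refcount(pp0)=3>1 -> COPY to pp2. 3 ppages; refcounts: pp0:2 pp1:3 pp2:1
Op 5: read(P0, v1) -> 10. No state change.
Op 6: fork(P1) -> P3. 3 ppages; refcounts: pp0:2 pp1:4 pp2:2
Op 7: write(P1, v0, 126). refcount(pp2)=2>1 -> COPY to pp3. 4 ppages; refcounts: pp0:2 pp1:4 pp2:1 pp3:1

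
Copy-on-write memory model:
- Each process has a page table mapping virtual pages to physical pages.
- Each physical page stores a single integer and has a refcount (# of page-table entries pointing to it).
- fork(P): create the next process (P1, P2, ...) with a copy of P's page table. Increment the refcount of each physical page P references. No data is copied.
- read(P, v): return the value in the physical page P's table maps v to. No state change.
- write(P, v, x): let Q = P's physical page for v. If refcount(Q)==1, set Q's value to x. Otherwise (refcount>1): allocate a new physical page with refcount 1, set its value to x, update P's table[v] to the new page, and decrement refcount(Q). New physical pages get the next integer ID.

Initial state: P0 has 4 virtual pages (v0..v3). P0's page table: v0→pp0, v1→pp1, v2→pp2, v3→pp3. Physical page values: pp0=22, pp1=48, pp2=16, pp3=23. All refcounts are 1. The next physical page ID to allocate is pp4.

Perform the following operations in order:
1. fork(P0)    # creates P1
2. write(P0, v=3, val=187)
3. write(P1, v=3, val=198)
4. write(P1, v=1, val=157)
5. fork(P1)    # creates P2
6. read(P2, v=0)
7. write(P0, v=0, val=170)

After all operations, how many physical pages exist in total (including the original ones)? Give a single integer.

Answer: 7

Derivation:
Op 1: fork(P0) -> P1. 4 ppages; refcounts: pp0:2 pp1:2 pp2:2 pp3:2
Op 2: write(P0, v3, 187). refcount(pp3)=2>1 -> COPY to pp4. 5 ppages; refcounts: pp0:2 pp1:2 pp2:2 pp3:1 pp4:1
Op 3: write(P1, v3, 198). refcount(pp3)=1 -> write in place. 5 ppages; refcounts: pp0:2 pp1:2 pp2:2 pp3:1 pp4:1
Op 4: write(P1, v1, 157). refcount(pp1)=2>1 -> COPY to pp5. 6 ppages; refcounts: pp0:2 pp1:1 pp2:2 pp3:1 pp4:1 pp5:1
Op 5: fork(P1) -> P2. 6 ppages; refcounts: pp0:3 pp1:1 pp2:3 pp3:2 pp4:1 pp5:2
Op 6: read(P2, v0) -> 22. No state change.
Op 7: write(P0, v0, 170). refcount(pp0)=3>1 -> COPY to pp6. 7 ppages; refcounts: pp0:2 pp1:1 pp2:3 pp3:2 pp4:1 pp5:2 pp6:1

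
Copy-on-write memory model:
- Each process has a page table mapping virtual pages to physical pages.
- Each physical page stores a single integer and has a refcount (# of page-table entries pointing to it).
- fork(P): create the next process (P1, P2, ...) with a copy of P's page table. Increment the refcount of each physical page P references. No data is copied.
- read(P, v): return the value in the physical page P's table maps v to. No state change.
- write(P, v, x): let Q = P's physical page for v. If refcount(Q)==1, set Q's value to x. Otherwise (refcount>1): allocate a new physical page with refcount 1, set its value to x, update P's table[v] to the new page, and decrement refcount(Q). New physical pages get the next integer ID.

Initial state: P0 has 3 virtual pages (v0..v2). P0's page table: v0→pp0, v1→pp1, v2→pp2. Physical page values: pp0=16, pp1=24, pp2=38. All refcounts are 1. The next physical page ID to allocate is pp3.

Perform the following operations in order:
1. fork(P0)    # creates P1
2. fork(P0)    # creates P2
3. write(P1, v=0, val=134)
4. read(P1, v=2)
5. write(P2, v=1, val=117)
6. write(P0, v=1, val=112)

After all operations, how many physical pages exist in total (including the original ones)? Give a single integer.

Answer: 6

Derivation:
Op 1: fork(P0) -> P1. 3 ppages; refcounts: pp0:2 pp1:2 pp2:2
Op 2: fork(P0) -> P2. 3 ppages; refcounts: pp0:3 pp1:3 pp2:3
Op 3: write(P1, v0, 134). refcount(pp0)=3>1 -> COPY to pp3. 4 ppages; refcounts: pp0:2 pp1:3 pp2:3 pp3:1
Op 4: read(P1, v2) -> 38. No state change.
Op 5: write(P2, v1, 117). refcount(pp1)=3>1 -> COPY to pp4. 5 ppages; refcounts: pp0:2 pp1:2 pp2:3 pp3:1 pp4:1
Op 6: write(P0, v1, 112). refcount(pp1)=2>1 -> COPY to pp5. 6 ppages; refcounts: pp0:2 pp1:1 pp2:3 pp3:1 pp4:1 pp5:1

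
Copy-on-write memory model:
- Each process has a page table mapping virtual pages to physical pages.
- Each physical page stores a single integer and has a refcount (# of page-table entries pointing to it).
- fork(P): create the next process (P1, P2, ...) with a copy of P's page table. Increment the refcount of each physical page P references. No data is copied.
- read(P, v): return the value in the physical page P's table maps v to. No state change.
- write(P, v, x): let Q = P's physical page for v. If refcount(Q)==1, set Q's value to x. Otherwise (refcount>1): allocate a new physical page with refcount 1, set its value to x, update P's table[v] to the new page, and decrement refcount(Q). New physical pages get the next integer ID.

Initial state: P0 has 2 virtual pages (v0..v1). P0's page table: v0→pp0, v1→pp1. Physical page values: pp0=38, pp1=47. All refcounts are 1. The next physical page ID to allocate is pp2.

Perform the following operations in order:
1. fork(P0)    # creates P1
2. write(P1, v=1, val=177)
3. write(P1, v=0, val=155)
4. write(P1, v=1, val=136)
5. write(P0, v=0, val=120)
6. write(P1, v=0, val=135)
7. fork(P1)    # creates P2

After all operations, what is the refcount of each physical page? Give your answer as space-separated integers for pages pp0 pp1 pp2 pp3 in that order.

Answer: 1 1 2 2

Derivation:
Op 1: fork(P0) -> P1. 2 ppages; refcounts: pp0:2 pp1:2
Op 2: write(P1, v1, 177). refcount(pp1)=2>1 -> COPY to pp2. 3 ppages; refcounts: pp0:2 pp1:1 pp2:1
Op 3: write(P1, v0, 155). refcount(pp0)=2>1 -> COPY to pp3. 4 ppages; refcounts: pp0:1 pp1:1 pp2:1 pp3:1
Op 4: write(P1, v1, 136). refcount(pp2)=1 -> write in place. 4 ppages; refcounts: pp0:1 pp1:1 pp2:1 pp3:1
Op 5: write(P0, v0, 120). refcount(pp0)=1 -> write in place. 4 ppages; refcounts: pp0:1 pp1:1 pp2:1 pp3:1
Op 6: write(P1, v0, 135). refcount(pp3)=1 -> write in place. 4 ppages; refcounts: pp0:1 pp1:1 pp2:1 pp3:1
Op 7: fork(P1) -> P2. 4 ppages; refcounts: pp0:1 pp1:1 pp2:2 pp3:2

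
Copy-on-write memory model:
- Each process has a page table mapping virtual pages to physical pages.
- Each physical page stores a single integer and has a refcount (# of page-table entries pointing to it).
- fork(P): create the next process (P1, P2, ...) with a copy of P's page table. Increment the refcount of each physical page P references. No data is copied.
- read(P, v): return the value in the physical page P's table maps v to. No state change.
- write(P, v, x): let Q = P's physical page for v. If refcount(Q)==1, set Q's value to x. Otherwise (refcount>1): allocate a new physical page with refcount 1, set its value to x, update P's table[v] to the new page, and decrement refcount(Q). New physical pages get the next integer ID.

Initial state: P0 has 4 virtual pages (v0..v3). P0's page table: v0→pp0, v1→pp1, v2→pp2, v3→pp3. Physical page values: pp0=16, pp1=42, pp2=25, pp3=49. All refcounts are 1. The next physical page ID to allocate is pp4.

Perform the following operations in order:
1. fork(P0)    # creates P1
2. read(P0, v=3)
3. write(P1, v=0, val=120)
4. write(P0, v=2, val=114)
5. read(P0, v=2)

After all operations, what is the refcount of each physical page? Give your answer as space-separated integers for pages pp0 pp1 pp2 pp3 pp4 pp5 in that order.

Op 1: fork(P0) -> P1. 4 ppages; refcounts: pp0:2 pp1:2 pp2:2 pp3:2
Op 2: read(P0, v3) -> 49. No state change.
Op 3: write(P1, v0, 120). refcount(pp0)=2>1 -> COPY to pp4. 5 ppages; refcounts: pp0:1 pp1:2 pp2:2 pp3:2 pp4:1
Op 4: write(P0, v2, 114). refcount(pp2)=2>1 -> COPY to pp5. 6 ppages; refcounts: pp0:1 pp1:2 pp2:1 pp3:2 pp4:1 pp5:1
Op 5: read(P0, v2) -> 114. No state change.

Answer: 1 2 1 2 1 1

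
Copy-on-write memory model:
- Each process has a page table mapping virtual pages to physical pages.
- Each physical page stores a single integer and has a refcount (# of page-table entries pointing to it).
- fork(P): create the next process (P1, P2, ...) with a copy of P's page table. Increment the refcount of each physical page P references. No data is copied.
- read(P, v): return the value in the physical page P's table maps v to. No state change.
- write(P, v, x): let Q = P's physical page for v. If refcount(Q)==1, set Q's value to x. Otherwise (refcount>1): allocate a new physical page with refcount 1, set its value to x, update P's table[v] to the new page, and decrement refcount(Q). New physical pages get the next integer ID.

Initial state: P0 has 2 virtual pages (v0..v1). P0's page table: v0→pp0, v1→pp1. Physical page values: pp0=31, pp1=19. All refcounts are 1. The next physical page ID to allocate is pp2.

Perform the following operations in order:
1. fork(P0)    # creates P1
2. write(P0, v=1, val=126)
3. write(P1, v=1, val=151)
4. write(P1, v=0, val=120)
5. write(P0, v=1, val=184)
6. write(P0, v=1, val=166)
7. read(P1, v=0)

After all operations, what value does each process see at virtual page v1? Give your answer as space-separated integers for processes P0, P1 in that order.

Op 1: fork(P0) -> P1. 2 ppages; refcounts: pp0:2 pp1:2
Op 2: write(P0, v1, 126). refcount(pp1)=2>1 -> COPY to pp2. 3 ppages; refcounts: pp0:2 pp1:1 pp2:1
Op 3: write(P1, v1, 151). refcount(pp1)=1 -> write in place. 3 ppages; refcounts: pp0:2 pp1:1 pp2:1
Op 4: write(P1, v0, 120). refcount(pp0)=2>1 -> COPY to pp3. 4 ppages; refcounts: pp0:1 pp1:1 pp2:1 pp3:1
Op 5: write(P0, v1, 184). refcount(pp2)=1 -> write in place. 4 ppages; refcounts: pp0:1 pp1:1 pp2:1 pp3:1
Op 6: write(P0, v1, 166). refcount(pp2)=1 -> write in place. 4 ppages; refcounts: pp0:1 pp1:1 pp2:1 pp3:1
Op 7: read(P1, v0) -> 120. No state change.
P0: v1 -> pp2 = 166
P1: v1 -> pp1 = 151

Answer: 166 151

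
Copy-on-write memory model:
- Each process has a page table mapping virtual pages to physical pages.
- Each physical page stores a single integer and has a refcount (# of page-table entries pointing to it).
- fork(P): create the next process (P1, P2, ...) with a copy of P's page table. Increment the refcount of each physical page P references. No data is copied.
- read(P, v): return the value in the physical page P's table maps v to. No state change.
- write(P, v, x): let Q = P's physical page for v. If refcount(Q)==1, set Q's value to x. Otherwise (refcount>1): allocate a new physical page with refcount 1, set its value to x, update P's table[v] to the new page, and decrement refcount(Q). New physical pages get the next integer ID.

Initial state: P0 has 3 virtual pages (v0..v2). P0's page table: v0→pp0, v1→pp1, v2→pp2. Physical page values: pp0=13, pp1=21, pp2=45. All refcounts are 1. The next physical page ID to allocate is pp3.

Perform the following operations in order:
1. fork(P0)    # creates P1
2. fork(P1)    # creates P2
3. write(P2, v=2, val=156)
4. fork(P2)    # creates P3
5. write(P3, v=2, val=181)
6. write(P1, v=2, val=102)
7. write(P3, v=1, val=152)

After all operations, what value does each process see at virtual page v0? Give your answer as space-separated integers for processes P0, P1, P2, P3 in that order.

Answer: 13 13 13 13

Derivation:
Op 1: fork(P0) -> P1. 3 ppages; refcounts: pp0:2 pp1:2 pp2:2
Op 2: fork(P1) -> P2. 3 ppages; refcounts: pp0:3 pp1:3 pp2:3
Op 3: write(P2, v2, 156). refcount(pp2)=3>1 -> COPY to pp3. 4 ppages; refcounts: pp0:3 pp1:3 pp2:2 pp3:1
Op 4: fork(P2) -> P3. 4 ppages; refcounts: pp0:4 pp1:4 pp2:2 pp3:2
Op 5: write(P3, v2, 181). refcount(pp3)=2>1 -> COPY to pp4. 5 ppages; refcounts: pp0:4 pp1:4 pp2:2 pp3:1 pp4:1
Op 6: write(P1, v2, 102). refcount(pp2)=2>1 -> COPY to pp5. 6 ppages; refcounts: pp0:4 pp1:4 pp2:1 pp3:1 pp4:1 pp5:1
Op 7: write(P3, v1, 152). refcount(pp1)=4>1 -> COPY to pp6. 7 ppages; refcounts: pp0:4 pp1:3 pp2:1 pp3:1 pp4:1 pp5:1 pp6:1
P0: v0 -> pp0 = 13
P1: v0 -> pp0 = 13
P2: v0 -> pp0 = 13
P3: v0 -> pp0 = 13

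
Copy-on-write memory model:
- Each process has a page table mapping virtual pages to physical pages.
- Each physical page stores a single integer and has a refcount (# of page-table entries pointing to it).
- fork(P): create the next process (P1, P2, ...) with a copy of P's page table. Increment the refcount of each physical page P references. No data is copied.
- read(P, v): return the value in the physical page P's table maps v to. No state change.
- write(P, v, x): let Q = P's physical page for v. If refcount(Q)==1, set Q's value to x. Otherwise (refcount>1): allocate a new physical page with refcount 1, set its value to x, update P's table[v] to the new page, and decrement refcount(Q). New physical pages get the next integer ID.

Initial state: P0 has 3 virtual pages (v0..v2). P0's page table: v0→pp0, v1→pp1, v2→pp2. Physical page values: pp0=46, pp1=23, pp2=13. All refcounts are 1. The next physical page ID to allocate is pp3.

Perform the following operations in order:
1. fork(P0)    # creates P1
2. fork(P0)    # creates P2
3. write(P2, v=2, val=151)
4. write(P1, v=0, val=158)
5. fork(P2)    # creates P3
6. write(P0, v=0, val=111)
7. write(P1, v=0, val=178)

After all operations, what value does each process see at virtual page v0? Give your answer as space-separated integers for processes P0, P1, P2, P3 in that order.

Answer: 111 178 46 46

Derivation:
Op 1: fork(P0) -> P1. 3 ppages; refcounts: pp0:2 pp1:2 pp2:2
Op 2: fork(P0) -> P2. 3 ppages; refcounts: pp0:3 pp1:3 pp2:3
Op 3: write(P2, v2, 151). refcount(pp2)=3>1 -> COPY to pp3. 4 ppages; refcounts: pp0:3 pp1:3 pp2:2 pp3:1
Op 4: write(P1, v0, 158). refcount(pp0)=3>1 -> COPY to pp4. 5 ppages; refcounts: pp0:2 pp1:3 pp2:2 pp3:1 pp4:1
Op 5: fork(P2) -> P3. 5 ppages; refcounts: pp0:3 pp1:4 pp2:2 pp3:2 pp4:1
Op 6: write(P0, v0, 111). refcount(pp0)=3>1 -> COPY to pp5. 6 ppages; refcounts: pp0:2 pp1:4 pp2:2 pp3:2 pp4:1 pp5:1
Op 7: write(P1, v0, 178). refcount(pp4)=1 -> write in place. 6 ppages; refcounts: pp0:2 pp1:4 pp2:2 pp3:2 pp4:1 pp5:1
P0: v0 -> pp5 = 111
P1: v0 -> pp4 = 178
P2: v0 -> pp0 = 46
P3: v0 -> pp0 = 46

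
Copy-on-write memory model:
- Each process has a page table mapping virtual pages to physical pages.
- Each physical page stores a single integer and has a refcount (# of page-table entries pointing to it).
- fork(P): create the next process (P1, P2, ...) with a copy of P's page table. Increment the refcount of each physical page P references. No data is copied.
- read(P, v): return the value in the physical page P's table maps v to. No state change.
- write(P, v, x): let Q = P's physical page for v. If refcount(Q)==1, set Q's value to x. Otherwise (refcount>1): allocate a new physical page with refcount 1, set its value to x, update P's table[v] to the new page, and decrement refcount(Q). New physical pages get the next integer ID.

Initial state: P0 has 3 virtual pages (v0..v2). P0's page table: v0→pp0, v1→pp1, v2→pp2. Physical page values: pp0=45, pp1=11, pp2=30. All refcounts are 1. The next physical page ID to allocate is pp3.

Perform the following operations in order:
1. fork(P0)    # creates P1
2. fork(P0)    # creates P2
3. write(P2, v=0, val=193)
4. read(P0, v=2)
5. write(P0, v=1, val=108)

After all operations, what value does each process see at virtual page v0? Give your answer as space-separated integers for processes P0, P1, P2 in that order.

Op 1: fork(P0) -> P1. 3 ppages; refcounts: pp0:2 pp1:2 pp2:2
Op 2: fork(P0) -> P2. 3 ppages; refcounts: pp0:3 pp1:3 pp2:3
Op 3: write(P2, v0, 193). refcount(pp0)=3>1 -> COPY to pp3. 4 ppages; refcounts: pp0:2 pp1:3 pp2:3 pp3:1
Op 4: read(P0, v2) -> 30. No state change.
Op 5: write(P0, v1, 108). refcount(pp1)=3>1 -> COPY to pp4. 5 ppages; refcounts: pp0:2 pp1:2 pp2:3 pp3:1 pp4:1
P0: v0 -> pp0 = 45
P1: v0 -> pp0 = 45
P2: v0 -> pp3 = 193

Answer: 45 45 193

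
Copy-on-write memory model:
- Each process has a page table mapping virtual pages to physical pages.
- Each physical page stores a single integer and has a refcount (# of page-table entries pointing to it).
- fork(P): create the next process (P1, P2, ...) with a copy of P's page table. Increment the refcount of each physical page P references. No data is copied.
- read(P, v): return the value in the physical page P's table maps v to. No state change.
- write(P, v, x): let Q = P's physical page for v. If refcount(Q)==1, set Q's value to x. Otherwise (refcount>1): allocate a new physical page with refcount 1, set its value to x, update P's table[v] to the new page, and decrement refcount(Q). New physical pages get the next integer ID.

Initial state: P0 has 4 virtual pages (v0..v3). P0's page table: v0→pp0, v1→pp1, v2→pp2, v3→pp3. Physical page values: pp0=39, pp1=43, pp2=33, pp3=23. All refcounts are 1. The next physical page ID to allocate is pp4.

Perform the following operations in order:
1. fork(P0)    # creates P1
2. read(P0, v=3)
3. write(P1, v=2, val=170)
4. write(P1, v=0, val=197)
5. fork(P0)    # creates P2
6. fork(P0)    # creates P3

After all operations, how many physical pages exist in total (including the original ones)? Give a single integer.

Answer: 6

Derivation:
Op 1: fork(P0) -> P1. 4 ppages; refcounts: pp0:2 pp1:2 pp2:2 pp3:2
Op 2: read(P0, v3) -> 23. No state change.
Op 3: write(P1, v2, 170). refcount(pp2)=2>1 -> COPY to pp4. 5 ppages; refcounts: pp0:2 pp1:2 pp2:1 pp3:2 pp4:1
Op 4: write(P1, v0, 197). refcount(pp0)=2>1 -> COPY to pp5. 6 ppages; refcounts: pp0:1 pp1:2 pp2:1 pp3:2 pp4:1 pp5:1
Op 5: fork(P0) -> P2. 6 ppages; refcounts: pp0:2 pp1:3 pp2:2 pp3:3 pp4:1 pp5:1
Op 6: fork(P0) -> P3. 6 ppages; refcounts: pp0:3 pp1:4 pp2:3 pp3:4 pp4:1 pp5:1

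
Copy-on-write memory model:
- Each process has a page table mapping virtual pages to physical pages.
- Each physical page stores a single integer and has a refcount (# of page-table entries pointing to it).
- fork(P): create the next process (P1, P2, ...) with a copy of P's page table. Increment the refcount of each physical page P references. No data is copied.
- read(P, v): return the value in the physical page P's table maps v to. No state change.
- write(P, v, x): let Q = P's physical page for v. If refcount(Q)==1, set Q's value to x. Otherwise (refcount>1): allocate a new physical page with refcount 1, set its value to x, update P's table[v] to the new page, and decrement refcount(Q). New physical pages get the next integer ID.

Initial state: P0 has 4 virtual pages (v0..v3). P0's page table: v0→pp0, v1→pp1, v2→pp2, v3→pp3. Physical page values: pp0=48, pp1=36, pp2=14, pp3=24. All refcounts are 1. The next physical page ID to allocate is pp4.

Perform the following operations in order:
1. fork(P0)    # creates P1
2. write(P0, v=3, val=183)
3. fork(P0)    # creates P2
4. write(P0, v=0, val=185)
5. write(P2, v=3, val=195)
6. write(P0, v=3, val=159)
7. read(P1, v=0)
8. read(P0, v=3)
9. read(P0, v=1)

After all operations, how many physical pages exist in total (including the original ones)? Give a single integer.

Op 1: fork(P0) -> P1. 4 ppages; refcounts: pp0:2 pp1:2 pp2:2 pp3:2
Op 2: write(P0, v3, 183). refcount(pp3)=2>1 -> COPY to pp4. 5 ppages; refcounts: pp0:2 pp1:2 pp2:2 pp3:1 pp4:1
Op 3: fork(P0) -> P2. 5 ppages; refcounts: pp0:3 pp1:3 pp2:3 pp3:1 pp4:2
Op 4: write(P0, v0, 185). refcount(pp0)=3>1 -> COPY to pp5. 6 ppages; refcounts: pp0:2 pp1:3 pp2:3 pp3:1 pp4:2 pp5:1
Op 5: write(P2, v3, 195). refcount(pp4)=2>1 -> COPY to pp6. 7 ppages; refcounts: pp0:2 pp1:3 pp2:3 pp3:1 pp4:1 pp5:1 pp6:1
Op 6: write(P0, v3, 159). refcount(pp4)=1 -> write in place. 7 ppages; refcounts: pp0:2 pp1:3 pp2:3 pp3:1 pp4:1 pp5:1 pp6:1
Op 7: read(P1, v0) -> 48. No state change.
Op 8: read(P0, v3) -> 159. No state change.
Op 9: read(P0, v1) -> 36. No state change.

Answer: 7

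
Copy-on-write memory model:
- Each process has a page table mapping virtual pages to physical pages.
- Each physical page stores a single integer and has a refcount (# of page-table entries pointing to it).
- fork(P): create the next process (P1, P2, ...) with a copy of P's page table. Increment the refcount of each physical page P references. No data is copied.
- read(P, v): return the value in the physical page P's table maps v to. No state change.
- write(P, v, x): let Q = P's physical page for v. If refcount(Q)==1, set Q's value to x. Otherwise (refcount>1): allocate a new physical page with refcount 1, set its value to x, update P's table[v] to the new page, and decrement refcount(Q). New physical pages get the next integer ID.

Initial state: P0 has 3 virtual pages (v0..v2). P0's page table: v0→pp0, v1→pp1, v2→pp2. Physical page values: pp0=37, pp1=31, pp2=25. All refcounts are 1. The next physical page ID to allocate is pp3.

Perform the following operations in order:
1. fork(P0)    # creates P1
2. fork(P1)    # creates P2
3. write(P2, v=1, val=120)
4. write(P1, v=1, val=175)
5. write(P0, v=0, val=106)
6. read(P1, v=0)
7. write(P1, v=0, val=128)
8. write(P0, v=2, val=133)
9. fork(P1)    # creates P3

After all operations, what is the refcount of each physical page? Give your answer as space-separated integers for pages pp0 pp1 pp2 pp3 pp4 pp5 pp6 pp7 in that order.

Op 1: fork(P0) -> P1. 3 ppages; refcounts: pp0:2 pp1:2 pp2:2
Op 2: fork(P1) -> P2. 3 ppages; refcounts: pp0:3 pp1:3 pp2:3
Op 3: write(P2, v1, 120). refcount(pp1)=3>1 -> COPY to pp3. 4 ppages; refcounts: pp0:3 pp1:2 pp2:3 pp3:1
Op 4: write(P1, v1, 175). refcount(pp1)=2>1 -> COPY to pp4. 5 ppages; refcounts: pp0:3 pp1:1 pp2:3 pp3:1 pp4:1
Op 5: write(P0, v0, 106). refcount(pp0)=3>1 -> COPY to pp5. 6 ppages; refcounts: pp0:2 pp1:1 pp2:3 pp3:1 pp4:1 pp5:1
Op 6: read(P1, v0) -> 37. No state change.
Op 7: write(P1, v0, 128). refcount(pp0)=2>1 -> COPY to pp6. 7 ppages; refcounts: pp0:1 pp1:1 pp2:3 pp3:1 pp4:1 pp5:1 pp6:1
Op 8: write(P0, v2, 133). refcount(pp2)=3>1 -> COPY to pp7. 8 ppages; refcounts: pp0:1 pp1:1 pp2:2 pp3:1 pp4:1 pp5:1 pp6:1 pp7:1
Op 9: fork(P1) -> P3. 8 ppages; refcounts: pp0:1 pp1:1 pp2:3 pp3:1 pp4:2 pp5:1 pp6:2 pp7:1

Answer: 1 1 3 1 2 1 2 1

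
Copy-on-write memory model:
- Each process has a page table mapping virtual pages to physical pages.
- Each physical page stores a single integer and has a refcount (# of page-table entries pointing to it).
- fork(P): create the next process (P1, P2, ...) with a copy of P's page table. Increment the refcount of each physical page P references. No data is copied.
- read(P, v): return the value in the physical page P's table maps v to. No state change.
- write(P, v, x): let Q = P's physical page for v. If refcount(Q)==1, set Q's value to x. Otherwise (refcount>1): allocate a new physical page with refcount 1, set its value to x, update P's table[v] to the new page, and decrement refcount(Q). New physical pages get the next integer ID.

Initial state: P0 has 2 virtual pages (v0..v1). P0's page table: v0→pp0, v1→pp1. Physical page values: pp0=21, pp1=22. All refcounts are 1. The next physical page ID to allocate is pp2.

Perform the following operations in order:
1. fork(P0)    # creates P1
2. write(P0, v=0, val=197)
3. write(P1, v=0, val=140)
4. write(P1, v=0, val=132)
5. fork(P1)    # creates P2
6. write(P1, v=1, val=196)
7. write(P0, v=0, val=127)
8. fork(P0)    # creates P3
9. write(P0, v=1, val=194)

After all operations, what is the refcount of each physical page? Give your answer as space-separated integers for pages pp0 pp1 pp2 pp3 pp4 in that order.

Answer: 2 2 2 1 1

Derivation:
Op 1: fork(P0) -> P1. 2 ppages; refcounts: pp0:2 pp1:2
Op 2: write(P0, v0, 197). refcount(pp0)=2>1 -> COPY to pp2. 3 ppages; refcounts: pp0:1 pp1:2 pp2:1
Op 3: write(P1, v0, 140). refcount(pp0)=1 -> write in place. 3 ppages; refcounts: pp0:1 pp1:2 pp2:1
Op 4: write(P1, v0, 132). refcount(pp0)=1 -> write in place. 3 ppages; refcounts: pp0:1 pp1:2 pp2:1
Op 5: fork(P1) -> P2. 3 ppages; refcounts: pp0:2 pp1:3 pp2:1
Op 6: write(P1, v1, 196). refcount(pp1)=3>1 -> COPY to pp3. 4 ppages; refcounts: pp0:2 pp1:2 pp2:1 pp3:1
Op 7: write(P0, v0, 127). refcount(pp2)=1 -> write in place. 4 ppages; refcounts: pp0:2 pp1:2 pp2:1 pp3:1
Op 8: fork(P0) -> P3. 4 ppages; refcounts: pp0:2 pp1:3 pp2:2 pp3:1
Op 9: write(P0, v1, 194). refcount(pp1)=3>1 -> COPY to pp4. 5 ppages; refcounts: pp0:2 pp1:2 pp2:2 pp3:1 pp4:1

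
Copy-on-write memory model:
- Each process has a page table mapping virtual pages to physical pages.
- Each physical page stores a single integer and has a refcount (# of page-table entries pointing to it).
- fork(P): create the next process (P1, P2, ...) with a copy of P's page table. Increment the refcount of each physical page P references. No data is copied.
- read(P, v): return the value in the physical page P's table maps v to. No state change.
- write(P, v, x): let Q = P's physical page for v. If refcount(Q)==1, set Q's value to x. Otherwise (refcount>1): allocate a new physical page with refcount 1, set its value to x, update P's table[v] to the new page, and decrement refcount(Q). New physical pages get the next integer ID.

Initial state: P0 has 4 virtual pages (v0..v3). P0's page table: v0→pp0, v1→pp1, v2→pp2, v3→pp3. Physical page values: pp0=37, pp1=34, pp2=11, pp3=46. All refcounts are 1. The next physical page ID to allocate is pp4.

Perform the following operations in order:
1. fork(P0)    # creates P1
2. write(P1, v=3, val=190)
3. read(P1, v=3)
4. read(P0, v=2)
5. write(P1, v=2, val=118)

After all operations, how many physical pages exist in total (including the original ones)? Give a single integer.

Op 1: fork(P0) -> P1. 4 ppages; refcounts: pp0:2 pp1:2 pp2:2 pp3:2
Op 2: write(P1, v3, 190). refcount(pp3)=2>1 -> COPY to pp4. 5 ppages; refcounts: pp0:2 pp1:2 pp2:2 pp3:1 pp4:1
Op 3: read(P1, v3) -> 190. No state change.
Op 4: read(P0, v2) -> 11. No state change.
Op 5: write(P1, v2, 118). refcount(pp2)=2>1 -> COPY to pp5. 6 ppages; refcounts: pp0:2 pp1:2 pp2:1 pp3:1 pp4:1 pp5:1

Answer: 6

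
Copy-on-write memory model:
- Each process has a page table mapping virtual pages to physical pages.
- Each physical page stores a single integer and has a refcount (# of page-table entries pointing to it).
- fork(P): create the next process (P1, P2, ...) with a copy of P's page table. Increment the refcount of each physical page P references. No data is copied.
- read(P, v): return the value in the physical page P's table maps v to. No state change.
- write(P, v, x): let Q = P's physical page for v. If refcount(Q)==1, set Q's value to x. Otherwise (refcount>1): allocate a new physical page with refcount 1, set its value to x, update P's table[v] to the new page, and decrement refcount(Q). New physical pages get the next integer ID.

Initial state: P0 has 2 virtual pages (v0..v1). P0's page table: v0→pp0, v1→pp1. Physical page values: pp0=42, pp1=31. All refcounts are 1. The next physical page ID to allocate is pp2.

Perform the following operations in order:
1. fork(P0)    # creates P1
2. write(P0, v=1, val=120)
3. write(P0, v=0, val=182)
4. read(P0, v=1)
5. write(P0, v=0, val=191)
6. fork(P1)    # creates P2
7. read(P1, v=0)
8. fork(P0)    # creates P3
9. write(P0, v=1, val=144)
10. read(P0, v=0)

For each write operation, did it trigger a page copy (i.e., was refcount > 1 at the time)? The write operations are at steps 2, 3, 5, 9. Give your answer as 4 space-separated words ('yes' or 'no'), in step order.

Op 1: fork(P0) -> P1. 2 ppages; refcounts: pp0:2 pp1:2
Op 2: write(P0, v1, 120). refcount(pp1)=2>1 -> COPY to pp2. 3 ppages; refcounts: pp0:2 pp1:1 pp2:1
Op 3: write(P0, v0, 182). refcount(pp0)=2>1 -> COPY to pp3. 4 ppages; refcounts: pp0:1 pp1:1 pp2:1 pp3:1
Op 4: read(P0, v1) -> 120. No state change.
Op 5: write(P0, v0, 191). refcount(pp3)=1 -> write in place. 4 ppages; refcounts: pp0:1 pp1:1 pp2:1 pp3:1
Op 6: fork(P1) -> P2. 4 ppages; refcounts: pp0:2 pp1:2 pp2:1 pp3:1
Op 7: read(P1, v0) -> 42. No state change.
Op 8: fork(P0) -> P3. 4 ppages; refcounts: pp0:2 pp1:2 pp2:2 pp3:2
Op 9: write(P0, v1, 144). refcount(pp2)=2>1 -> COPY to pp4. 5 ppages; refcounts: pp0:2 pp1:2 pp2:1 pp3:2 pp4:1
Op 10: read(P0, v0) -> 191. No state change.

yes yes no yes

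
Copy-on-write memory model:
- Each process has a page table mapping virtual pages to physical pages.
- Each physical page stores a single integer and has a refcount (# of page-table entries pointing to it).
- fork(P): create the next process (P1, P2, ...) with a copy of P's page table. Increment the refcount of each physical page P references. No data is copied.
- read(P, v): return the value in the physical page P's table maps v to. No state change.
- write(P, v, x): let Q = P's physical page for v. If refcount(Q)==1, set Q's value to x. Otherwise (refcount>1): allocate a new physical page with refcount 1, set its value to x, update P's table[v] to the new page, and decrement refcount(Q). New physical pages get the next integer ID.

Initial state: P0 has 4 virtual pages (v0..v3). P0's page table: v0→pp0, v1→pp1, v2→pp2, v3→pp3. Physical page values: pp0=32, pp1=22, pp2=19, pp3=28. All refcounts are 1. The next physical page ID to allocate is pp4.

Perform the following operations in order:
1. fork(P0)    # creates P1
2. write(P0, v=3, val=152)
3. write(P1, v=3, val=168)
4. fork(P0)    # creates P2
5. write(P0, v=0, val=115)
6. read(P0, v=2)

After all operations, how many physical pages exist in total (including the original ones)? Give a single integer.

Answer: 6

Derivation:
Op 1: fork(P0) -> P1. 4 ppages; refcounts: pp0:2 pp1:2 pp2:2 pp3:2
Op 2: write(P0, v3, 152). refcount(pp3)=2>1 -> COPY to pp4. 5 ppages; refcounts: pp0:2 pp1:2 pp2:2 pp3:1 pp4:1
Op 3: write(P1, v3, 168). refcount(pp3)=1 -> write in place. 5 ppages; refcounts: pp0:2 pp1:2 pp2:2 pp3:1 pp4:1
Op 4: fork(P0) -> P2. 5 ppages; refcounts: pp0:3 pp1:3 pp2:3 pp3:1 pp4:2
Op 5: write(P0, v0, 115). refcount(pp0)=3>1 -> COPY to pp5. 6 ppages; refcounts: pp0:2 pp1:3 pp2:3 pp3:1 pp4:2 pp5:1
Op 6: read(P0, v2) -> 19. No state change.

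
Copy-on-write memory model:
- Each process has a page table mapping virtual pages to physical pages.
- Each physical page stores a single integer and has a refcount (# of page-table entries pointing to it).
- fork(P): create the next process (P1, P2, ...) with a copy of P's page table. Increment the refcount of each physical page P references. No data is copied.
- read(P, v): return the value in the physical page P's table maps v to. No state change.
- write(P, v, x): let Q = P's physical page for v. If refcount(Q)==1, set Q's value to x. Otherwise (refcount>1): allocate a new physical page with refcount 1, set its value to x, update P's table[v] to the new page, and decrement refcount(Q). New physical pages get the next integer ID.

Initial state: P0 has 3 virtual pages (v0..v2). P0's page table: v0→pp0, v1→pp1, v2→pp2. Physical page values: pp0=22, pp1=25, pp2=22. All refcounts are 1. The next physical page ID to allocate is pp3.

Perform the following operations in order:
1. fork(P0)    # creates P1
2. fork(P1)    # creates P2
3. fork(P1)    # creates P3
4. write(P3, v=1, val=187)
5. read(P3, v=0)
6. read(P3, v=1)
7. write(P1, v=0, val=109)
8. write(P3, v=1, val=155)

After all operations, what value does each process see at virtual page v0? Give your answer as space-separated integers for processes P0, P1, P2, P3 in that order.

Op 1: fork(P0) -> P1. 3 ppages; refcounts: pp0:2 pp1:2 pp2:2
Op 2: fork(P1) -> P2. 3 ppages; refcounts: pp0:3 pp1:3 pp2:3
Op 3: fork(P1) -> P3. 3 ppages; refcounts: pp0:4 pp1:4 pp2:4
Op 4: write(P3, v1, 187). refcount(pp1)=4>1 -> COPY to pp3. 4 ppages; refcounts: pp0:4 pp1:3 pp2:4 pp3:1
Op 5: read(P3, v0) -> 22. No state change.
Op 6: read(P3, v1) -> 187. No state change.
Op 7: write(P1, v0, 109). refcount(pp0)=4>1 -> COPY to pp4. 5 ppages; refcounts: pp0:3 pp1:3 pp2:4 pp3:1 pp4:1
Op 8: write(P3, v1, 155). refcount(pp3)=1 -> write in place. 5 ppages; refcounts: pp0:3 pp1:3 pp2:4 pp3:1 pp4:1
P0: v0 -> pp0 = 22
P1: v0 -> pp4 = 109
P2: v0 -> pp0 = 22
P3: v0 -> pp0 = 22

Answer: 22 109 22 22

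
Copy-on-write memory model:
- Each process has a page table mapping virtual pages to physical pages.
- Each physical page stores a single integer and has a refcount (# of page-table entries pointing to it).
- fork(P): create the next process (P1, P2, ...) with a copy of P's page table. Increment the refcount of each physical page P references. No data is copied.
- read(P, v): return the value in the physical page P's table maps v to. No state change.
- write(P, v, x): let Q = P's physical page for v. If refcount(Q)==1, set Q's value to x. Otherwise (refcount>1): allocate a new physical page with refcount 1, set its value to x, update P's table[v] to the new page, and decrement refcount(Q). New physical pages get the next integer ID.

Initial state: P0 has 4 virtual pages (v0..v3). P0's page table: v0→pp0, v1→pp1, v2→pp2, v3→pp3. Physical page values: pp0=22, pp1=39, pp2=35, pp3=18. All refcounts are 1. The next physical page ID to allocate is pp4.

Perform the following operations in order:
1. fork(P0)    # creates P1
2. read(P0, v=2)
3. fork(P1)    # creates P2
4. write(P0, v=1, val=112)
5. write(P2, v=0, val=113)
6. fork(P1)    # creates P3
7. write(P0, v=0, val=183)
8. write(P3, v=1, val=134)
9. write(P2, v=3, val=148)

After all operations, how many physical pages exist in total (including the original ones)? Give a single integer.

Answer: 9

Derivation:
Op 1: fork(P0) -> P1. 4 ppages; refcounts: pp0:2 pp1:2 pp2:2 pp3:2
Op 2: read(P0, v2) -> 35. No state change.
Op 3: fork(P1) -> P2. 4 ppages; refcounts: pp0:3 pp1:3 pp2:3 pp3:3
Op 4: write(P0, v1, 112). refcount(pp1)=3>1 -> COPY to pp4. 5 ppages; refcounts: pp0:3 pp1:2 pp2:3 pp3:3 pp4:1
Op 5: write(P2, v0, 113). refcount(pp0)=3>1 -> COPY to pp5. 6 ppages; refcounts: pp0:2 pp1:2 pp2:3 pp3:3 pp4:1 pp5:1
Op 6: fork(P1) -> P3. 6 ppages; refcounts: pp0:3 pp1:3 pp2:4 pp3:4 pp4:1 pp5:1
Op 7: write(P0, v0, 183). refcount(pp0)=3>1 -> COPY to pp6. 7 ppages; refcounts: pp0:2 pp1:3 pp2:4 pp3:4 pp4:1 pp5:1 pp6:1
Op 8: write(P3, v1, 134). refcount(pp1)=3>1 -> COPY to pp7. 8 ppages; refcounts: pp0:2 pp1:2 pp2:4 pp3:4 pp4:1 pp5:1 pp6:1 pp7:1
Op 9: write(P2, v3, 148). refcount(pp3)=4>1 -> COPY to pp8. 9 ppages; refcounts: pp0:2 pp1:2 pp2:4 pp3:3 pp4:1 pp5:1 pp6:1 pp7:1 pp8:1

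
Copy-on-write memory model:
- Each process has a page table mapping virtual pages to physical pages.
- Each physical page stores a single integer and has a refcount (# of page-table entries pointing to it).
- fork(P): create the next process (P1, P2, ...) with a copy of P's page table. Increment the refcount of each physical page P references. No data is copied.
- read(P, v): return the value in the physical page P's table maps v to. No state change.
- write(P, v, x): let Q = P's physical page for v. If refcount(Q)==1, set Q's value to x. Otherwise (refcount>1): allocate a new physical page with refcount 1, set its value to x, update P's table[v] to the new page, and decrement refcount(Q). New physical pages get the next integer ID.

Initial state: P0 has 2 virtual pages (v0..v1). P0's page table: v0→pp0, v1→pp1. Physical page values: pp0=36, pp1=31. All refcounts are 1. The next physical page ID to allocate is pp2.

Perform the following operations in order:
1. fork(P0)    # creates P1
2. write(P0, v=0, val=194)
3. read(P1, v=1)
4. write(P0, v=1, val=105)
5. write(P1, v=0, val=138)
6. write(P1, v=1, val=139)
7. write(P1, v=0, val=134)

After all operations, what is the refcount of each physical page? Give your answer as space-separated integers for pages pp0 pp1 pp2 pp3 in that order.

Answer: 1 1 1 1

Derivation:
Op 1: fork(P0) -> P1. 2 ppages; refcounts: pp0:2 pp1:2
Op 2: write(P0, v0, 194). refcount(pp0)=2>1 -> COPY to pp2. 3 ppages; refcounts: pp0:1 pp1:2 pp2:1
Op 3: read(P1, v1) -> 31. No state change.
Op 4: write(P0, v1, 105). refcount(pp1)=2>1 -> COPY to pp3. 4 ppages; refcounts: pp0:1 pp1:1 pp2:1 pp3:1
Op 5: write(P1, v0, 138). refcount(pp0)=1 -> write in place. 4 ppages; refcounts: pp0:1 pp1:1 pp2:1 pp3:1
Op 6: write(P1, v1, 139). refcount(pp1)=1 -> write in place. 4 ppages; refcounts: pp0:1 pp1:1 pp2:1 pp3:1
Op 7: write(P1, v0, 134). refcount(pp0)=1 -> write in place. 4 ppages; refcounts: pp0:1 pp1:1 pp2:1 pp3:1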